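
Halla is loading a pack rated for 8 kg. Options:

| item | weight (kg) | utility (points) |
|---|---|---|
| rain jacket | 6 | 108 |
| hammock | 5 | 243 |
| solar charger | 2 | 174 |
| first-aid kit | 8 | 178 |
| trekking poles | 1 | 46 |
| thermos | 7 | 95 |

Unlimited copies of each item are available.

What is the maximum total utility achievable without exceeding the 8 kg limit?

696

The ratio ordering already packs tightly: 4×solar charger, 8 kg, 696.
No other feasible combination exceeds 696.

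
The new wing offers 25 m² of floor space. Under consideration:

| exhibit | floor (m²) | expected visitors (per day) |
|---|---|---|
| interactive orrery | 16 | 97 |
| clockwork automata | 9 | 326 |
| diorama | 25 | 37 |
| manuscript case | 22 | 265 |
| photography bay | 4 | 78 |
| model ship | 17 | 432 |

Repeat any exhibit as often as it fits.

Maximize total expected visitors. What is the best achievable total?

730

Taking 2×clockwork automata + photography bay: 22 m² used, 730 in expected visitors.
The spare 3 m² is too small for any remaining exhibit, and no exchange beats 730.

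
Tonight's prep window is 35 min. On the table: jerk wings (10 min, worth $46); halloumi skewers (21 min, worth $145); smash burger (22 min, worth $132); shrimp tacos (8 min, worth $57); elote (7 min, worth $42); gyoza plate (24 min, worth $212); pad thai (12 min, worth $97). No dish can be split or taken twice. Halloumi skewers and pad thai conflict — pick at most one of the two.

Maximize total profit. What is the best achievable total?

Best packing: shrimp tacos + gyoza plate — 32 min, 269 total.

269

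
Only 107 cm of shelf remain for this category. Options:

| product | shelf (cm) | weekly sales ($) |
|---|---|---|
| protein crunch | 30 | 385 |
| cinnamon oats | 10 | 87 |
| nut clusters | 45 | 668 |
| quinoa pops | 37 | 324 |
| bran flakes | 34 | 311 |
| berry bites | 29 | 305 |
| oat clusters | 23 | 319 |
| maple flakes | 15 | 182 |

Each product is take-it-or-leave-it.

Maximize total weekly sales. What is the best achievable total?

1379

Greedy by ratio would take protein crunch + nut clusters + oat clusters: 98 cm used, total 1372.
The 30 cm tied up in protein crunch is better spent on cinnamon oats + berry bites — total rises to 1379 (107 cm).
Next best is protein crunch + nut clusters + oat clusters at 1372 (98 cm) — short by 7.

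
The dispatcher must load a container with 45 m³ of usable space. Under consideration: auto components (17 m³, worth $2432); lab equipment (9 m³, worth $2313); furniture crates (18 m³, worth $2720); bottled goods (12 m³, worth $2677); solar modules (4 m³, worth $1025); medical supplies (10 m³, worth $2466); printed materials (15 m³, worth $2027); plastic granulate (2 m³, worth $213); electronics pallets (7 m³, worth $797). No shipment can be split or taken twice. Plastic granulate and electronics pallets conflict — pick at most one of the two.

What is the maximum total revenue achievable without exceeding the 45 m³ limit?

9278

Ranking by ratio (revenue/m³): lab equipment 257.00, solar modules 256.25, medical supplies 246.60, bottled goods 223.08.
Lab equipment + bottled goods + solar modules + medical supplies + electronics pallets uses 42 of the 45 m³ and totals 9278.
The closest alternative, lab equipment + furniture crates + bottled goods + solar modules + plastic granulate, reaches only 8948.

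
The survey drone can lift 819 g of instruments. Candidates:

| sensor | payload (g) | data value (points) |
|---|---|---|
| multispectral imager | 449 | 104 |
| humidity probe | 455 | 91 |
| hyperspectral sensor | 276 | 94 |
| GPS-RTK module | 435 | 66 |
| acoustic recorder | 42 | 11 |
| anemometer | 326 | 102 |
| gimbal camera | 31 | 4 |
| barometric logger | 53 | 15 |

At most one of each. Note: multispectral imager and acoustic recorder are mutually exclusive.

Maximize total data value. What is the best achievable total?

By data value per g: hyperspectral sensor 0.34, anemometer 0.31, barometric logger 0.28 lead.
Taking hyperspectral sensor + acoustic recorder + anemometer + gimbal camera + barometric logger: 728 g used, 226 in data value.
Next best is hyperspectral sensor + acoustic recorder + anemometer + barometric logger at 222 (697 g) — short by 4.

226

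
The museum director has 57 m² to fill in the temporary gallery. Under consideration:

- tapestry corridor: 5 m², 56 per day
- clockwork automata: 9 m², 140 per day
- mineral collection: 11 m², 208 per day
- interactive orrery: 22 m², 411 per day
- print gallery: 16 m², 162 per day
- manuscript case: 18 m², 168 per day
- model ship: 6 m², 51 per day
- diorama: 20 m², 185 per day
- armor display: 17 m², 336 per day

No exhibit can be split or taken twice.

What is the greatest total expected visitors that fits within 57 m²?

1011

Tapestry corridor + mineral collection + interactive orrery + armor display uses 55 of the 57 m² and totals 1011.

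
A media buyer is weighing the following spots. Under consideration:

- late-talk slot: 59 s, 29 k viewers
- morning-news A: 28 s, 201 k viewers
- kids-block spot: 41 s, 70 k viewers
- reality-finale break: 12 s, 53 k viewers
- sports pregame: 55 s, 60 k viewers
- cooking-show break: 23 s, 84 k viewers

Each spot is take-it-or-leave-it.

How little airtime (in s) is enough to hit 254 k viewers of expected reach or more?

Look for the lowest-airtime combination reaching 254.
Taking morning-news A + reality-finale break gives 254 (≥ 254) for 40 s.
Below 40 s the best achievable stays under 254.

40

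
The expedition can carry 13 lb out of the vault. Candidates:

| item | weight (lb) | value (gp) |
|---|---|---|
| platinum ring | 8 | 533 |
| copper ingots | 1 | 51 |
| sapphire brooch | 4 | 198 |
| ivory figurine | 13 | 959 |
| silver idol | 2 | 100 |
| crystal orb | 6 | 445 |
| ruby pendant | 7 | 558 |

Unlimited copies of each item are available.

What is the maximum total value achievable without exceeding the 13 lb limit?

1003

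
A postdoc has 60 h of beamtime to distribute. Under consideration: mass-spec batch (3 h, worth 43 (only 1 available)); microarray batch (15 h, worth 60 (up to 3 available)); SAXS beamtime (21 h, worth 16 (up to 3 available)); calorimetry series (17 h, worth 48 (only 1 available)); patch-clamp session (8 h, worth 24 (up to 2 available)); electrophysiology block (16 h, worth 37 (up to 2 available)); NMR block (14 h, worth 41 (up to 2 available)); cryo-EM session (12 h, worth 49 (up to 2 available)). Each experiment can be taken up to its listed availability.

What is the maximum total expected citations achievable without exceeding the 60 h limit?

272

Greedy by ratio would take mass-spec batch + 2×microarray batch + 2×cryo-EM session: 57 h used, total 261.
The 12 h tied up in cryo-EM session is better spent on microarray batch — total rises to 272 (60 h).
Nothing else within 60 h beats 272.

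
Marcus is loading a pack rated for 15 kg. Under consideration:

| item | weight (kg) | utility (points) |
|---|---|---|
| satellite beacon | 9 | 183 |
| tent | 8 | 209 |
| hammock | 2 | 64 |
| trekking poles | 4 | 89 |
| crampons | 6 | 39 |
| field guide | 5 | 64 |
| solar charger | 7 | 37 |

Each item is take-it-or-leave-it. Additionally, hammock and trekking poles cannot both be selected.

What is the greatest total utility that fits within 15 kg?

337

Taking tent + hammock + field guide: 15 kg used, 337 in utility.
That's the maximum — no feasible swap from here does better than 337.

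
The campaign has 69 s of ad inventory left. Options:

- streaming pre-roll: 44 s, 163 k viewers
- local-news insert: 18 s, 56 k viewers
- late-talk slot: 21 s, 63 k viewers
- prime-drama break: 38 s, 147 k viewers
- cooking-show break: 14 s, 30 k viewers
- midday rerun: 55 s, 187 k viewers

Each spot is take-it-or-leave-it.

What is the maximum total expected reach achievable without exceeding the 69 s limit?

226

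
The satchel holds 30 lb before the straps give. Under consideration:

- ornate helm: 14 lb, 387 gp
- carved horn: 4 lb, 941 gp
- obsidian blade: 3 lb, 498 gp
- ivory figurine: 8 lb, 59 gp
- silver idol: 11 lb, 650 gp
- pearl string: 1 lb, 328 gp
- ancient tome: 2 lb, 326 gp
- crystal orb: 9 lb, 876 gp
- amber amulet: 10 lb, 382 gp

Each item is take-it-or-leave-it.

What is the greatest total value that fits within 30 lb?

3619

Ranking by ratio (value/lb): pearl string 328.00, carved horn 235.25, obsidian blade 166.00, ancient tome 163.00.
The ratio ordering already packs tightly: carved horn + obsidian blade + silver idol + pearl string + ancient tome + crystal orb, 30 lb, 3619.
Every other selection either busts 30 lb or fails to beat 3619.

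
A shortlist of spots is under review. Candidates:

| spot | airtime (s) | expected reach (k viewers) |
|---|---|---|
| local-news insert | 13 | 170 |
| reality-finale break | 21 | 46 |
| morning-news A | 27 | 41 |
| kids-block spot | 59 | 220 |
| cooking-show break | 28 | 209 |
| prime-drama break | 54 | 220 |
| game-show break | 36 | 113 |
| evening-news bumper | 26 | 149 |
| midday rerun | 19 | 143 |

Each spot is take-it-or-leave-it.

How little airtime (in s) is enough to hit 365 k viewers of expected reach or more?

41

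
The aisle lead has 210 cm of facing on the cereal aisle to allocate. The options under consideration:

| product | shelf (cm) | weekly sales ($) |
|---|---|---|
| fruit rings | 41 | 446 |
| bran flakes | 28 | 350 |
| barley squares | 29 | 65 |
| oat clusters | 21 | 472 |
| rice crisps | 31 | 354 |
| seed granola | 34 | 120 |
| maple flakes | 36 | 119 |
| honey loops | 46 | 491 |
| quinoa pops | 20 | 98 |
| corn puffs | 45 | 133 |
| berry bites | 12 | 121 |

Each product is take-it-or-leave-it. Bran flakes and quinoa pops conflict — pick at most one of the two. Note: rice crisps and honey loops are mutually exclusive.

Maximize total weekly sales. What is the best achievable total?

2013

Density check — oat clusters 22.48, bran flakes 12.50, rice crisps 11.42 are the best per cm.
Taking fruit rings + bran flakes + oat clusters + honey loops + corn puffs + berry bites: 193 cm used, 2013 in weekly sales.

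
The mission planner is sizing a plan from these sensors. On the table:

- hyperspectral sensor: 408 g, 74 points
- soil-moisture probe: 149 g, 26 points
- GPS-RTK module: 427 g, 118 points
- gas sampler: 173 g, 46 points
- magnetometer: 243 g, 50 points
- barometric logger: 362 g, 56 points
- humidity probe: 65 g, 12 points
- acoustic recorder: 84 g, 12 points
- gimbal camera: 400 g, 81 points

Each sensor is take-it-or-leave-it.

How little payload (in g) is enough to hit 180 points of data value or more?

735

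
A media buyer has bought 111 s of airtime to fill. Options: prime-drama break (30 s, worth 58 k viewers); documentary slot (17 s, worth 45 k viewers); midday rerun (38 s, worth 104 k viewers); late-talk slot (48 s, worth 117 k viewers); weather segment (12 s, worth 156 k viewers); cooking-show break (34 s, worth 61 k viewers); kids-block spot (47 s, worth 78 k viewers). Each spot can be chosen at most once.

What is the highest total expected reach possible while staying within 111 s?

379

By expected reach per s: weather segment 13.00, midday rerun 2.74, documentary slot 2.65, late-talk slot 2.44 lead.
Taking the top-ratio spots first gives prime-drama break + documentary slot + midday rerun + weather segment for 363 (97 s).
Dropping prime-drama break and midday rerun frees 68 s; slotting in late-talk slot + cooking-show break (82 s) lifts the total to 379 at 111 s.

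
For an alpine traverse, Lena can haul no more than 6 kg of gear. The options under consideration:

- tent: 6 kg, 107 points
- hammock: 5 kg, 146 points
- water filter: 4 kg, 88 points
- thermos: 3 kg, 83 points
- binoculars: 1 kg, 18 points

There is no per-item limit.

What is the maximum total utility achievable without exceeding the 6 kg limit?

166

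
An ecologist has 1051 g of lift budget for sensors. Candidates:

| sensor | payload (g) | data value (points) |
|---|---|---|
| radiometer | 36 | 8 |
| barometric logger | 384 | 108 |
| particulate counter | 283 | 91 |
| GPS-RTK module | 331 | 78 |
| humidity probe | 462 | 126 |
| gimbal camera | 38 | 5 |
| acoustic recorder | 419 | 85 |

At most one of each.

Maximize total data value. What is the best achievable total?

Taking radiometer + barometric logger + particulate counter + GPS-RTK module: 1034 g used, 285 in data value.
Nothing else within 1051 g beats 285.

285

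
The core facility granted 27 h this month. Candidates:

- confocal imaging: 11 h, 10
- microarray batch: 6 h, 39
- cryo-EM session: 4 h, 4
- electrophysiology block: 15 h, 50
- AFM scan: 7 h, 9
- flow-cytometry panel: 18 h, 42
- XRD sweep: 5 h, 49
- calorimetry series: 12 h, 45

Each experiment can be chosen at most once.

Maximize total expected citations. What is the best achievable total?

Taking the top-ratio experiments first gives microarray batch + cryo-EM session + XRD sweep + calorimetry series for 137 (27 h).
Replace cryo-EM session and calorimetry series with electrophysiology block: the trade gains 1 net, giving 138 at 26 h.
Next best is microarray batch + cryo-EM session + XRD sweep + calorimetry series at 137 (27 h) — short by 1.

138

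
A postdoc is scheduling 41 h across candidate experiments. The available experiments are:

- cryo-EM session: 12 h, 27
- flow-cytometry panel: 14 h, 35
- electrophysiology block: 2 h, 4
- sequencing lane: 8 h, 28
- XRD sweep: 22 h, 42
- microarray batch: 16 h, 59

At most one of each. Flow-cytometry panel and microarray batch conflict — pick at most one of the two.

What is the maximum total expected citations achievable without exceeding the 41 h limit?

Taking cryo-EM session + electrophysiology block + sequencing lane + microarray batch: 38 h used, 118 in expected citations.
Next best is cryo-EM session + sequencing lane + microarray batch at 114 (36 h) — short by 4.

118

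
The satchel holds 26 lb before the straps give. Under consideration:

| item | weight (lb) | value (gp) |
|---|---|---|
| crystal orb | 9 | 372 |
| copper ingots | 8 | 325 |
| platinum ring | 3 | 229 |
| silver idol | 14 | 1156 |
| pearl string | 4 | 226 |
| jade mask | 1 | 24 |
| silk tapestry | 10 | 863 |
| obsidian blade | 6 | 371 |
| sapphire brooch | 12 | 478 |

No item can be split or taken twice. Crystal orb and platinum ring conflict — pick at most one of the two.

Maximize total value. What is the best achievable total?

2043

Best packing: silver idol + jade mask + silk tapestry — 25 lb, 2043 total.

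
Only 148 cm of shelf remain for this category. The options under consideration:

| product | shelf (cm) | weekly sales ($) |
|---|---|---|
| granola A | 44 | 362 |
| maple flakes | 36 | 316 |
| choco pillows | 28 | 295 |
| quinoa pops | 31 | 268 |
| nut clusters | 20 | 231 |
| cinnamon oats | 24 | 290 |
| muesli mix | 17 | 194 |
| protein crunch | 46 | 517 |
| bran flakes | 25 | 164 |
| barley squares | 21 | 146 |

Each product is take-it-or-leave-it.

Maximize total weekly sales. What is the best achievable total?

Density check — cinnamon oats 12.08, nut clusters 11.55, muesli mix 11.41 are the best per cm.
A density-first pass picks choco pillows + nut clusters + cinnamon oats + muesli mix + protein crunch — 1527 at 135 cm.
Dropping nut clusters frees 20 cm; slotting in quinoa pops (31 cm) lifts the total to 1564 at 146 cm.

1564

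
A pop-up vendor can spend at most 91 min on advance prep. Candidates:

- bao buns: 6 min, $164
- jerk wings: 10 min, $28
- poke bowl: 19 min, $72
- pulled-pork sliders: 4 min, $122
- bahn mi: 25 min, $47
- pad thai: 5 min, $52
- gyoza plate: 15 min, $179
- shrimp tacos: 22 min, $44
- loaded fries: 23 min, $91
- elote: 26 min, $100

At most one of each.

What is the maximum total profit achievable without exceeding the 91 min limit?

736

Taking bao buns + jerk wings + pulled-pork sliders + pad thai + gyoza plate + loaded fries + elote: 89 min used, 736 in profit.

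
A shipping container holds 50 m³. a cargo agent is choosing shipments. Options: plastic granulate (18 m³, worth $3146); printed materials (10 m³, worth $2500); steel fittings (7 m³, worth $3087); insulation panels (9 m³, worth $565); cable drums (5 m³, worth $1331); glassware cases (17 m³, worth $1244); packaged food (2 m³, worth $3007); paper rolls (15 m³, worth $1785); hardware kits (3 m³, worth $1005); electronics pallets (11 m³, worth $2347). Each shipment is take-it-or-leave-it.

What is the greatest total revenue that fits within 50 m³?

A density-first pass picks printed materials + steel fittings + insulation panels + cable drums + packaged food + hardware kits + electronics pallets — 13842 at 47 m³.
The 17 m³ tied up in insulation panels and cable drums and hardware kits is better spent on plastic granulate — total rises to 14087 (48 m³).

14087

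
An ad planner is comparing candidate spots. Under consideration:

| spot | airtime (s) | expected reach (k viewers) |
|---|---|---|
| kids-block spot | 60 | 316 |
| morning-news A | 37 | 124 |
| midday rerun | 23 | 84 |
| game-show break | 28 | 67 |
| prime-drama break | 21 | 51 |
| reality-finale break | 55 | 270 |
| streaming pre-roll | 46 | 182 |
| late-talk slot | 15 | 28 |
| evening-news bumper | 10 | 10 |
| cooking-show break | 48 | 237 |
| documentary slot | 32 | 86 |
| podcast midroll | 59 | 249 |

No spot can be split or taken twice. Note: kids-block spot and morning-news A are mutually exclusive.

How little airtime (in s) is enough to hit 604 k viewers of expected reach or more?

129

Need the lightest bundle worth ≥ 604.
Taking kids-block spot + prime-drama break + cooking-show break gives 604 (≥ 604) for 129 s.
Any bundle with less than 129 s falls short of 604.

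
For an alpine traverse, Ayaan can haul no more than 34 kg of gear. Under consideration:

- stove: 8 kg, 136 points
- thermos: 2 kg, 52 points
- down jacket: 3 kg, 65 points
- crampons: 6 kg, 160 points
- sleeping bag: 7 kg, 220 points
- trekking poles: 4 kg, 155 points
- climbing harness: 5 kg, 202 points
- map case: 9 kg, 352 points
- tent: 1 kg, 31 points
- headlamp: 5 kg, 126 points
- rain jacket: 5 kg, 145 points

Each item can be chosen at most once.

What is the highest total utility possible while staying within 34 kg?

1172

Greedy by ratio would take thermos + sleeping bag + trekking poles + climbing harness + map case + tent + rain jacket: 33 kg used, total 1157.
Replace rain jacket with crampons: the trade gains 15 net, giving 1172 at 34 kg.
No other feasible combination exceeds 1172.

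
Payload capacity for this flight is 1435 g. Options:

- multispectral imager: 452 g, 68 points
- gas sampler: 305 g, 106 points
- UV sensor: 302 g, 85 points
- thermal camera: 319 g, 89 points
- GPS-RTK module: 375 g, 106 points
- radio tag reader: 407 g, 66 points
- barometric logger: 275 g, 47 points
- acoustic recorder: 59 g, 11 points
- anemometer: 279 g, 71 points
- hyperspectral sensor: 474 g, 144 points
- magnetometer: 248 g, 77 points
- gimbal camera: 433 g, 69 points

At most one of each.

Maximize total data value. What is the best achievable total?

433

Taking gas sampler + GPS-RTK module + hyperspectral sensor + magnetometer: 1402 g used, 433 in data value.
Every other selection either busts 1435 g or fails to beat 433.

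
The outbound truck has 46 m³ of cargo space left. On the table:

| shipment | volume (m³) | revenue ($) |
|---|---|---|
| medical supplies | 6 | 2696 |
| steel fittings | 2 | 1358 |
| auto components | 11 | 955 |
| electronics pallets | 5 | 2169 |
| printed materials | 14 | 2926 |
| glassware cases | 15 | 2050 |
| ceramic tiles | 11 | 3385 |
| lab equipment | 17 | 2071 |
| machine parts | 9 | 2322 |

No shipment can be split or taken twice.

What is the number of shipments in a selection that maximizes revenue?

5

Best achievable revenue is 13498.
One optimal bundle: medical supplies + electronics pallets + printed materials + ceramic tiles + machine parts (45 m³).
Every optimal selection uses 5 shipments.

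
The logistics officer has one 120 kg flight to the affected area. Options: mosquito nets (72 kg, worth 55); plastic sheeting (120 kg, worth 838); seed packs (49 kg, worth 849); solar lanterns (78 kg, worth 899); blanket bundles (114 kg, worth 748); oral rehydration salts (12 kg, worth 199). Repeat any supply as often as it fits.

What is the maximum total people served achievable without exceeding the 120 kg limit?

Taking the top-ratio supplies first gives 2×seed packs + oral rehydration salts for 1897 (110 kg).
Dropping 2×seed packs frees 98 kg; slotting in 9×oral rehydration salts (108 kg) lifts the total to 1990 at 120 kg.
No other feasible combination exceeds 1990.

1990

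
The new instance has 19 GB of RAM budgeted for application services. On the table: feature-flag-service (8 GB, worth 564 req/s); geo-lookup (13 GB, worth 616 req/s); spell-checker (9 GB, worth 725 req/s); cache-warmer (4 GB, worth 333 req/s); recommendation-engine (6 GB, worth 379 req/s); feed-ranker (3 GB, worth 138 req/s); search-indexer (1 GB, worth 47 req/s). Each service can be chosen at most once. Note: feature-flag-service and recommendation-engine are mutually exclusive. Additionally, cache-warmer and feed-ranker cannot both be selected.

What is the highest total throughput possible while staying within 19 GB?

1437

By throughput per GB: cache-warmer 83.25, spell-checker 80.56, feature-flag-service 70.50, recommendation-engine 63.17 lead.
Spell-checker + cache-warmer + recommendation-engine uses 19 of the 19 GB and totals 1437.
Runner-up feature-flag-service + spell-checker + search-indexer tops out at 1336.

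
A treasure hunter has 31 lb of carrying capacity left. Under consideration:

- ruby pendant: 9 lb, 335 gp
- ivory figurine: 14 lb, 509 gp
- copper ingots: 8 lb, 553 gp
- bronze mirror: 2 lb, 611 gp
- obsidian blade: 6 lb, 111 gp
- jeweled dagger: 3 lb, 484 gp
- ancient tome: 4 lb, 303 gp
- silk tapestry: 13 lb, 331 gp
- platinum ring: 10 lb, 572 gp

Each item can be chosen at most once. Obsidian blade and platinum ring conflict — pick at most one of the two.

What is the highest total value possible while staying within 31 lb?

2523

By value per lb: bronze mirror 305.50, jeweled dagger 161.33, ancient tome 75.75, copper ingots 69.12 lead.
Taking copper ingots + bronze mirror + jeweled dagger + ancient tome + platinum ring: 27 lb used, 2523 in value.
Nothing else feasible within 31 lb beats 2523.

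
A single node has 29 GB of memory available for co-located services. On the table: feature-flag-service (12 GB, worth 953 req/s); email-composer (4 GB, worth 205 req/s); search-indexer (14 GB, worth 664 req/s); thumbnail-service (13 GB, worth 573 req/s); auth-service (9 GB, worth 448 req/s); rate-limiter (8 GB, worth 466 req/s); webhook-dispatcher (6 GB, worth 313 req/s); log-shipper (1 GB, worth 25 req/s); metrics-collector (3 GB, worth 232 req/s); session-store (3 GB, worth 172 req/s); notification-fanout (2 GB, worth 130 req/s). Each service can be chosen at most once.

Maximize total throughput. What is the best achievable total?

A density-first pass picks feature-flag-service + rate-limiter + log-shipper + metrics-collector + session-store + notification-fanout — 1978 at 29 GB.
Replace log-shipper and session-store with email-composer: the trade gains 8 net, giving 1986 at 29 GB.
Runner-up feature-flag-service + rate-limiter + log-shipper + metrics-collector + session-store + notification-fanout tops out at 1978.

1986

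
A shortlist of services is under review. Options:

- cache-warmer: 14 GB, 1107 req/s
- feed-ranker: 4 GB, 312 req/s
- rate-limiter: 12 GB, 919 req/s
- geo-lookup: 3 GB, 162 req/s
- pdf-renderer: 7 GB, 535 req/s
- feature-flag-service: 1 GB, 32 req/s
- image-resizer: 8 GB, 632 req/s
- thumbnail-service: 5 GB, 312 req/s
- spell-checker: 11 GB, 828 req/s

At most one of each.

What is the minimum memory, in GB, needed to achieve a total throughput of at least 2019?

26

Minimise GB subject to total throughput ≥ 2019.
cache-warmer + rate-limiter reaches 2026 using 26 GB.
Below 26 GB the best achievable stays under 2019.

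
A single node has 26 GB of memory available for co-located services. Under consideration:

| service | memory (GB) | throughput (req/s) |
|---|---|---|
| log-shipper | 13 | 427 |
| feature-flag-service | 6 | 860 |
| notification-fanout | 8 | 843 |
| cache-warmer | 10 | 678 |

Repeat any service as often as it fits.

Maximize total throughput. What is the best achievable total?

4×feature-flag-service uses 24 of the 26 GB and totals 3440.

3440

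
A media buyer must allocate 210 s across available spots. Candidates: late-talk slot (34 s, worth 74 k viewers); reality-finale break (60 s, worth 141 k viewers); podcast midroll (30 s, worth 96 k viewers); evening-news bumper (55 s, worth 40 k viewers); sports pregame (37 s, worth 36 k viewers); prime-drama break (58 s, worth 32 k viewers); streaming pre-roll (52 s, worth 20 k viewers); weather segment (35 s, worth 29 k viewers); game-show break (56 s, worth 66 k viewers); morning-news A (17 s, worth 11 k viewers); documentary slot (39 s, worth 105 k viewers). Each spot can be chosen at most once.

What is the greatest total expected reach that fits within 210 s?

By expected reach per s: podcast midroll 3.20, documentary slot 2.69, reality-finale break 2.35, late-talk slot 2.18 lead.
Taking late-talk slot + reality-finale break + podcast midroll + sports pregame + documentary slot: 200 s used, 452 in expected reach.
Runner-up late-talk slot + reality-finale break + podcast midroll + weather segment + documentary slot tops out at 445.

452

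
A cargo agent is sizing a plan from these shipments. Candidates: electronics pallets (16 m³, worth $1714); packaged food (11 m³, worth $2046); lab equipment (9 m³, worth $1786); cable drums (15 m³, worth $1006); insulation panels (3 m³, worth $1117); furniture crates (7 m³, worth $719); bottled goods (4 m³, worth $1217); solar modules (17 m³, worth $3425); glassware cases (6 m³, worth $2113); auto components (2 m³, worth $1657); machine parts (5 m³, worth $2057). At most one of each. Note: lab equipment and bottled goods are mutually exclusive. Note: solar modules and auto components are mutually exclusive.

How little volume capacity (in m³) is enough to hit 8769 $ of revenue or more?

Minimise m³ subject to total revenue ≥ 8769.
packaged food + insulation panels + glassware cases + auto components + machine parts: 8990 revenue at 27 m³.
Any bundle with less than 27 m³ falls short of 8769.

27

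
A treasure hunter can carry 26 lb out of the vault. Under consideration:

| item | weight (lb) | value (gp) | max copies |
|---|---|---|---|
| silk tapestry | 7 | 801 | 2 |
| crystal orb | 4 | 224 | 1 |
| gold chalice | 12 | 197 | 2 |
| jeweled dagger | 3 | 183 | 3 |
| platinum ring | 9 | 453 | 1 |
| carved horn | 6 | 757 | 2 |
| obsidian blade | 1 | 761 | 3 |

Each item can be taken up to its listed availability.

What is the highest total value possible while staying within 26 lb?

Taking the top-ratio items first gives silk tapestry + jeweled dagger + 2×carved horn + 3×obsidian blade for 4781 (25 lb).
The 6 lb tied up in carved horn is better spent on silk tapestry — total rises to 4825 (26 lb).

4825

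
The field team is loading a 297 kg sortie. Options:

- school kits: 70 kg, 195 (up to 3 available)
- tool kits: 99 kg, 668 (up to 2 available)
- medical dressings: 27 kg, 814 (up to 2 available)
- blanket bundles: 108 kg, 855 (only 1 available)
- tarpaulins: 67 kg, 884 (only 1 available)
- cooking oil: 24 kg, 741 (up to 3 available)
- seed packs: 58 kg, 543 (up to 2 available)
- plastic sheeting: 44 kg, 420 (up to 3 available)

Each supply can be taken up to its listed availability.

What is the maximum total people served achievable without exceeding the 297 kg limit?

5698

The ratio heuristic lands on 2×medical dressings + tarpaulins + 3×cooking oil + 2×plastic sheeting (5575) but leaves 16 kg idle.
Replace plastic sheeting with seed packs: the trade gains 123 net, giving 5698 at 295 kg.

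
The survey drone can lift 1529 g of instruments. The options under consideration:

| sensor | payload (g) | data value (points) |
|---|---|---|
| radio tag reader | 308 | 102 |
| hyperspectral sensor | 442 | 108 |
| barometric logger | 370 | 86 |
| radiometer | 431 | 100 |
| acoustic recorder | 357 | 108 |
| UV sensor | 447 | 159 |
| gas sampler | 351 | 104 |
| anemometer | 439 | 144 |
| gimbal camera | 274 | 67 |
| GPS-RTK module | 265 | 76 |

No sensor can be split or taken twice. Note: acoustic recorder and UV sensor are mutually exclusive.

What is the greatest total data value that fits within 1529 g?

483

Filling by ratio: radio tag reader + UV sensor + anemometer + GPS-RTK module for 481, with 70 g left unused.
The 308 g tied up in radio tag reader is better spent on gas sampler — total rises to 483 (1502 g).
Next best is radio tag reader + UV sensor + anemometer + GPS-RTK module at 481 (1459 g) — short by 2.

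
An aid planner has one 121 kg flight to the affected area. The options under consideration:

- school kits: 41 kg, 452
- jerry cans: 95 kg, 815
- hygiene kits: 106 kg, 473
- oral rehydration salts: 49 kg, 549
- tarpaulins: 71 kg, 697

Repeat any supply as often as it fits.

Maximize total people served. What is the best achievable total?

Taking the top-ratio supplies first gives 2×oral rehydration salts for 1098 (98 kg).
Dropping oral rehydration salts frees 49 kg; slotting in tarpaulins (71 kg) lifts the total to 1246 at 120 kg.
Every other selection either busts 121 kg or fails to beat 1246.

1246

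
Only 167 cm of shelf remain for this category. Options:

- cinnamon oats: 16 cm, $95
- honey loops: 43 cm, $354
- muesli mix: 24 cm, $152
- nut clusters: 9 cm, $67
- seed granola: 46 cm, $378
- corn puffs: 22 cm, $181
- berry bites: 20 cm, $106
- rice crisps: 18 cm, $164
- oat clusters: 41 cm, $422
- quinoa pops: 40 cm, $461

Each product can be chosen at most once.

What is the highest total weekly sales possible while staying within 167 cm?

A density-first pass picks honey loops + corn puffs + rice crisps + oat clusters + quinoa pops — 1582 at 164 cm.
The 43 cm tied up in honey loops is better spent on seed granola — total rises to 1606 (167 cm).
The closest alternative, honey loops + corn puffs + rice crisps + oat clusters + quinoa pops, reaches only 1582.

1606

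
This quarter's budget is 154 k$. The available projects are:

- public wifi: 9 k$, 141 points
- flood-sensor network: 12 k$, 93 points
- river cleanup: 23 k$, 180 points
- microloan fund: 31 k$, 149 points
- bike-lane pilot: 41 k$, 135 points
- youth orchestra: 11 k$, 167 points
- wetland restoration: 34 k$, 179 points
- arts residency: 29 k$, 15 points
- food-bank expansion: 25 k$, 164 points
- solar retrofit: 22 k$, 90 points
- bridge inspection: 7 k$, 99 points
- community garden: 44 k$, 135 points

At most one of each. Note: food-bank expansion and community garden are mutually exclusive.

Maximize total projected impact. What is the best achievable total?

1172

Public wifi + flood-sensor network + river cleanup + microloan fund + youth orchestra + wetland restoration + food-bank expansion + bridge inspection uses 152 of the 154 k$ and totals 1172.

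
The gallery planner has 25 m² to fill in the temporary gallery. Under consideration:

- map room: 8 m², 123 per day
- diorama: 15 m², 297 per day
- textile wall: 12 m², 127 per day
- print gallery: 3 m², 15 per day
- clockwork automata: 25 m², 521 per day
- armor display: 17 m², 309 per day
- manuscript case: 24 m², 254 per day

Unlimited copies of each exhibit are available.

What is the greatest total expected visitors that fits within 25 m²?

521

By expected visitors per m²: clockwork automata 20.84, diorama 19.80, armor display 18.18 lead.
Best packing: clockwork automata — 25 m², 521 total.
Nothing else within 25 m² beats 521.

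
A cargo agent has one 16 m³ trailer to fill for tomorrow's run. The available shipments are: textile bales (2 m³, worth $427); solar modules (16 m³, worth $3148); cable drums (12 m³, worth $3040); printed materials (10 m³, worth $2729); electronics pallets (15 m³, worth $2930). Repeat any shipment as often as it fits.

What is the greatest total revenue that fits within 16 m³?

The ratio ordering already packs tightly: 3×textile bales + printed materials, 16 m³, 4010.
Nothing else within 16 m³ beats 4010.

4010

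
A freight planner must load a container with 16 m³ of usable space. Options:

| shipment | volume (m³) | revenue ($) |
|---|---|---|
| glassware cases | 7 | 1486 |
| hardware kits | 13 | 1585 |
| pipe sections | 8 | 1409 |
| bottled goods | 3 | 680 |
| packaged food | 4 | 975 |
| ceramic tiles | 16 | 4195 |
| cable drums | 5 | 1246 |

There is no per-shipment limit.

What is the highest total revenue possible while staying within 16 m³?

4195

Density check — ceramic tiles 262.19, cable drums 249.20, packaged food 243.75 are the best per m³.
Best packing: ceramic tiles — 16 m³, 4195 total.
Nothing else within 16 m³ beats 4195.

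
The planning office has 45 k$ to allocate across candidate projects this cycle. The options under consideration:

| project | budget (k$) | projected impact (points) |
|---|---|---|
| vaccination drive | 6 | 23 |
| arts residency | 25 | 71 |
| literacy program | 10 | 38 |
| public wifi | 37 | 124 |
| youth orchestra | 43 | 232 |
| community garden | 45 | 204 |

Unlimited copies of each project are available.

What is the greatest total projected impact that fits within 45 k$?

Density check — youth orchestra 5.40, community garden 4.53, vaccination drive 3.83, literacy program 3.80 are the best per k$.
Youth orchestra uses 43 of the 45 k$ and totals 232.

232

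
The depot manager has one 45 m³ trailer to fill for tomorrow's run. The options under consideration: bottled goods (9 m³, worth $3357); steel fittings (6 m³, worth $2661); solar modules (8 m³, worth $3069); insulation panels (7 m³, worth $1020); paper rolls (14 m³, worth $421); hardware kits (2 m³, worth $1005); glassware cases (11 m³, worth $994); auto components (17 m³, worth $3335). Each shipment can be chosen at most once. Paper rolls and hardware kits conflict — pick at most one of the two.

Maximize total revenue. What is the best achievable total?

Best packing: bottled goods + steel fittings + solar modules + hardware kits + auto components — 42 m³, 13427 total.

13427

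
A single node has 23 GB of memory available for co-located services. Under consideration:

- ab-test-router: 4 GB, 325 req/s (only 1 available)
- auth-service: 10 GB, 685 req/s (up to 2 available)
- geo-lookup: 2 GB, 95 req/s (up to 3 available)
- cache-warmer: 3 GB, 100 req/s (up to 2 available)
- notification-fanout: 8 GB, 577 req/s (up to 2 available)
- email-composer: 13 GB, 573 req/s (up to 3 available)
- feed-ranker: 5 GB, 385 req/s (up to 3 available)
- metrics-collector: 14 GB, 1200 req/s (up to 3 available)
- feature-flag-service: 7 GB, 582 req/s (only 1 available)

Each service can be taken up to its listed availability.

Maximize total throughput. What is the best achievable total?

1910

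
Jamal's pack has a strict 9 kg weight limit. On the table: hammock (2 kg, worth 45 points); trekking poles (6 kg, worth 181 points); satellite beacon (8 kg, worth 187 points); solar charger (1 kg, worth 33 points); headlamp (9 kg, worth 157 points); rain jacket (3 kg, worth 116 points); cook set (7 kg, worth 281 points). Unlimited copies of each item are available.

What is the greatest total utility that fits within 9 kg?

348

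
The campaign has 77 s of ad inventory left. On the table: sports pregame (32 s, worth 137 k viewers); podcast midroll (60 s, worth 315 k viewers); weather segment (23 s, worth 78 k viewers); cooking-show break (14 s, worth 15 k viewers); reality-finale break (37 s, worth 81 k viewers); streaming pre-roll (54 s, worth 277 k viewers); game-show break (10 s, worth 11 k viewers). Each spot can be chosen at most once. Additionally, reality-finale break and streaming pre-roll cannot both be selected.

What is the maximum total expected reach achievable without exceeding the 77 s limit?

Filling by ratio: podcast midroll + game-show break for 326, with 7 s left unused.
The 70 s tied up in podcast midroll and game-show break is better spent on weather segment + streaming pre-roll — total rises to 355 (77 s).
Runner-up podcast midroll + cooking-show break tops out at 330.

355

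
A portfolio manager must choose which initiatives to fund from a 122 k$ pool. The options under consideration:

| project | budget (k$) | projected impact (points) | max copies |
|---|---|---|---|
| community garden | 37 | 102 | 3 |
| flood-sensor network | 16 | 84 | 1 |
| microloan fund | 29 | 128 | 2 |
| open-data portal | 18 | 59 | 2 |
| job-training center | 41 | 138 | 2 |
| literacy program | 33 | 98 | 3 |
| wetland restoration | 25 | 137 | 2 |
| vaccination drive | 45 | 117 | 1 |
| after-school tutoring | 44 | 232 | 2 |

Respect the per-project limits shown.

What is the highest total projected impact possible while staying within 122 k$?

607

By projected impact per k$: wetland restoration 5.48, after-school tutoring 5.27, flood-sensor network 5.25, microloan fund 4.41 lead.
A density-first pass picks flood-sensor network + 2×wetland restoration + after-school tutoring — 590 at 110 k$.
The 50 k$ tied up in 2×wetland restoration is better spent on open-data portal + after-school tutoring — total rises to 607 (122 k$).
Every other selection either busts 122 k$ or exceeds an availability limit or fails to beat 607.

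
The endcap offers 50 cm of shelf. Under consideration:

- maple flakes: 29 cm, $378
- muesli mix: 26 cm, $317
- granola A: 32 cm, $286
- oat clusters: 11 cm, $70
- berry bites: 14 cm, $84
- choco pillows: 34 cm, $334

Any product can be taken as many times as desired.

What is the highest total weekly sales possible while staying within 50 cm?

462

Density check — maple flakes 13.03, muesli mix 12.19, choco pillows 9.82, granola A 8.94 are the best per cm.
Taking the top-ratio products first gives maple flakes + oat clusters for 448 (40 cm).
The 11 cm tied up in oat clusters is better spent on berry bites — total rises to 462 (43 cm).
The spare 7 cm is too small for any remaining product, and no exchange beats 462.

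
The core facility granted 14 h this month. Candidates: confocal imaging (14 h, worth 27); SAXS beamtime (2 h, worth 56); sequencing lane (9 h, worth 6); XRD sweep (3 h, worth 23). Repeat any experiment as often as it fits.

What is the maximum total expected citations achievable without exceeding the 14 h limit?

392

The ratio ordering already packs tightly: 7×SAXS beamtime, 14 h, 392.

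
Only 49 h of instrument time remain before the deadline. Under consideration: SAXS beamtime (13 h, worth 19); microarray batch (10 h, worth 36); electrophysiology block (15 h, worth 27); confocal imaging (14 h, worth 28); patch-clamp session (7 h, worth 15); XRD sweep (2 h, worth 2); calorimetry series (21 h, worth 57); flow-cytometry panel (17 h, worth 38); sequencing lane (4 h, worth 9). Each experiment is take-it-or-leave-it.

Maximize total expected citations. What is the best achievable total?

131

Greedy by ratio would take microarray batch + patch-clamp session + XRD sweep + calorimetry series + sequencing lane: 44 h used, total 119.
Dropping patch-clamp session and XRD sweep and sequencing lane frees 13 h; slotting in flow-cytometry panel (17 h) lifts the total to 131 at 48 h.
Nothing else within 49 h beats 131.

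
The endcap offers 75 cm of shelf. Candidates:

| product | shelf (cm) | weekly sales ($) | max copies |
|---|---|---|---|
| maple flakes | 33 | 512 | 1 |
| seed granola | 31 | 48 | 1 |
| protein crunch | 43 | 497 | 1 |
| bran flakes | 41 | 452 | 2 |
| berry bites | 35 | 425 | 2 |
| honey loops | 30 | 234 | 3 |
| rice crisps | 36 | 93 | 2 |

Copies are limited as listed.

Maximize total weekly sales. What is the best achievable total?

964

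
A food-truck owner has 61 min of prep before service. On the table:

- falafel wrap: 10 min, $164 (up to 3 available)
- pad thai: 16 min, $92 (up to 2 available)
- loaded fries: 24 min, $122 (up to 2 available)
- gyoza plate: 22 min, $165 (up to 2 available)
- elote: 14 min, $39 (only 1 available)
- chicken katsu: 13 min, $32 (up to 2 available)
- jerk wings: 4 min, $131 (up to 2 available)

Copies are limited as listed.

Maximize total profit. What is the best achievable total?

The ratio ordering already packs tightly: 3×falafel wrap + gyoza plate + 2×jerk wings, 60 min, 919.
The spare 1 min is too small for any remaining dish, and no exchange beats 919.

919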